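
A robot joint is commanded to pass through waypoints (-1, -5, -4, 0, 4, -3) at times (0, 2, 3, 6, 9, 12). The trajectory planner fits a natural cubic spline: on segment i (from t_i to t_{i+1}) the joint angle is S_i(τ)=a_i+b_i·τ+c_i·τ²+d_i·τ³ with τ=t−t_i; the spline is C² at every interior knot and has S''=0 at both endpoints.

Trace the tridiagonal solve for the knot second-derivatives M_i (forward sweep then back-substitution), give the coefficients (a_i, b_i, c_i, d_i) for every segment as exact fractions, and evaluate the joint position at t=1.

  seg 0: a=-1 b=-5734/1899 c=0 d=484/1899
  seg 1: a=-5 b=74/1899 c=968/633 d=-1079/1899
  seg 2: a=-4 b=2645/1899 c=-37/211 d=886/17091
  seg 3: a=0 b=3305/1899 c=553/1899 d=-2432/17091
  seg 4: a=4 b=-673/1899 c=-1879/1899 d=1879/17091
S(1) = -2383/633

Δ: Δ0=-2, Δ1=1, Δ2=4/3, Δ3=4/3, Δ4=-7/3
row 1: diag=6, rhs=18; c'=1/6, d'=3
row 2: denom=8−1·1/6=47/6; d'=(2−1·3)/(47/6)=-6/47
row 3: denom=12−3·18/47=510/47; d'=(0−3·-6/47)/(510/47)=3/85
row 4: denom=12−3·47/170=1899/170; d'=(-22−3·3/85)/(1899/170)=-3758/1899
back: M4=-3758/1899
back: M3=3/85−47/170·-3758/1899=1106/1899
back: M2=-6/47−18/47·1106/1899=-74/211
back: M1=3−1/6·-74/211=1936/633
M: M0=0, M1=1936/633, M2=-74/211, M3=1106/1899, M4=-3758/1899, M5=0
seg 0: a=-1, c=M0/2=0, d=(M1−M0)/(6·2)=484/1899, b=Δ0−h0·(2M0+M1)/6=-5734/1899
seg 1: a=-5, c=M1/2=968/633, d=(M2−M1)/(6·1)=-1079/1899, b=Δ1−h1·(2M1+M2)/6=74/1899
seg 2: a=-4, c=M2/2=-37/211, d=(M3−M2)/(6·3)=886/17091, b=Δ2−h2·(2M2+M3)/6=2645/1899
seg 3: a=0, c=M3/2=553/1899, d=(M4−M3)/(6·3)=-2432/17091, b=Δ3−h3·(2M3+M4)/6=3305/1899
seg 4: a=4, c=M4/2=-1879/1899, d=(M5−M4)/(6·3)=1879/17091, b=Δ4−h4·(2M4+M5)/6=-673/1899
t_q=1 → seg 0, τ=1; S=-1+-5734/1899·τ+0·τ²+484/1899·τ³=-2383/633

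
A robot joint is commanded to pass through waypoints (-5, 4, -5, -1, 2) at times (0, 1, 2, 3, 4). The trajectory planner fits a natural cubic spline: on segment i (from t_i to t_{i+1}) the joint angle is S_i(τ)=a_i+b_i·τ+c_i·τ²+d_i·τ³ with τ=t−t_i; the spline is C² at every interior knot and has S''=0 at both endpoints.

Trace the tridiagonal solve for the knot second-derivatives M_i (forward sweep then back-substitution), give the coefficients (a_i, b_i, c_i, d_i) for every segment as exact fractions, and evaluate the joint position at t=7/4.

Δ: Δ0=9, Δ1=-9, Δ2=4, Δ3=3
row 1: diag=4, rhs=-108; c'=1/4, d'=-27
row 2: denom=4−1·1/4=15/4; d'=(78−1·-27)/(15/4)=28
row 3: denom=4−1·4/15=56/15; d'=(-6−1·28)/(56/15)=-255/28
back: M3=-255/28
back: M2=28−4/15·-255/28=213/7
back: M1=-27−1/4·213/7=-969/28
M: M0=0, M1=-969/28, M2=213/7, M3=-255/28, M4=0
seg 0: a=-5, c=M0/2=0, d=(M1−M0)/(6·1)=-323/56, b=Δ0−h0·(2M0+M1)/6=827/56
seg 1: a=4, c=M1/2=-969/56, d=(M2−M1)/(6·1)=607/56, b=Δ1−h1·(2M1+M2)/6=-71/28
seg 2: a=-5, c=M2/2=213/14, d=(M3−M2)/(6·1)=-369/56, b=Δ2−h2·(2M2+M3)/6=-37/8
seg 3: a=-1, c=M3/2=-255/56, d=(M4−M3)/(6·1)=85/56, b=Δ3−h3·(2M3+M4)/6=169/28
t_q=7/4 → seg 1, τ=3/4; S=4+-71/28·τ+-969/56·τ²+607/56·τ³=-10975/3584

  seg 0: a=-5 b=827/56 c=0 d=-323/56
  seg 1: a=4 b=-71/28 c=-969/56 d=607/56
  seg 2: a=-5 b=-37/8 c=213/14 d=-369/56
  seg 3: a=-1 b=169/28 c=-255/56 d=85/56
S(7/4) = -10975/3584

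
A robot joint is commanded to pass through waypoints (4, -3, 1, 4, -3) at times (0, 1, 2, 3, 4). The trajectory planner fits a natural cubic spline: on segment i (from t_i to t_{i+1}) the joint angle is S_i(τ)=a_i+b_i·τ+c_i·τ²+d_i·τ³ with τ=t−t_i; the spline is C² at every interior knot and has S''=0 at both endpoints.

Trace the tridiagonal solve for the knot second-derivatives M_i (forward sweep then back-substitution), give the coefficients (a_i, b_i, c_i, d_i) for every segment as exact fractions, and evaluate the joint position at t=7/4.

  seg 0: a=4 b=-551/56 c=0 d=159/56
  seg 1: a=-3 b=-37/28 c=477/56 d=-179/56
  seg 2: a=1 b=49/8 c=-15/14 d=-115/56
  seg 3: a=4 b=-61/28 c=-405/56 d=135/56
S(7/4) = -1965/3584

Δ: Δ0=-7, Δ1=4, Δ2=3, Δ3=-7
row 1: diag=4, rhs=66; c'=1/4, d'=33/2
row 2: denom=4−1·1/4=15/4; d'=(-6−1·33/2)/(15/4)=-6
row 3: denom=4−1·4/15=56/15; d'=(-60−1·-6)/(56/15)=-405/28
back: M3=-405/28
back: M2=-6−4/15·-405/28=-15/7
back: M1=33/2−1/4·-15/7=477/28
M: M0=0, M1=477/28, M2=-15/7, M3=-405/28, M4=0
seg 0: a=4, c=M0/2=0, d=(M1−M0)/(6·1)=159/56, b=Δ0−h0·(2M0+M1)/6=-551/56
seg 1: a=-3, c=M1/2=477/56, d=(M2−M1)/(6·1)=-179/56, b=Δ1−h1·(2M1+M2)/6=-37/28
seg 2: a=1, c=M2/2=-15/14, d=(M3−M2)/(6·1)=-115/56, b=Δ2−h2·(2M2+M3)/6=49/8
seg 3: a=4, c=M3/2=-405/56, d=(M4−M3)/(6·1)=135/56, b=Δ3−h3·(2M3+M4)/6=-61/28
t_q=7/4 → seg 1, τ=3/4; S=-3+-37/28·τ+477/56·τ²+-179/56·τ³=-1965/3584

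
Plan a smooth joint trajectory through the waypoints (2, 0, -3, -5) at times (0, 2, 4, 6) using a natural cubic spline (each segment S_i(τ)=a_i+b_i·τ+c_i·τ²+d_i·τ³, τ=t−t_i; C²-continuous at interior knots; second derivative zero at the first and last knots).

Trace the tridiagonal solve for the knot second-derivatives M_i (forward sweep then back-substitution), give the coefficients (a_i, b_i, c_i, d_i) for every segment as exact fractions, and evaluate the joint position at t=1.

Δ: Δ0=-1, Δ1=-3/2, Δ2=-1
row 1: diag=8, rhs=-3; c'=1/4, d'=-3/8
row 2: denom=8−2·1/4=15/2; d'=(3−2·-3/8)/(15/2)=1/2
back: M2=1/2
back: M1=-3/8−1/4·1/2=-1/2
M: M0=0, M1=-1/2, M2=1/2, M3=0
seg 0: a=2, c=M0/2=0, d=(M1−M0)/(6·2)=-1/24, b=Δ0−h0·(2M0+M1)/6=-5/6
seg 1: a=0, c=M1/2=-1/4, d=(M2−M1)/(6·2)=1/12, b=Δ1−h1·(2M1+M2)/6=-4/3
seg 2: a=-3, c=M2/2=1/4, d=(M3−M2)/(6·2)=-1/24, b=Δ2−h2·(2M2+M3)/6=-4/3
t_q=1 → seg 0, τ=1; S=2+-5/6·τ+0·τ²+-1/24·τ³=9/8

  seg 0: a=2 b=-5/6 c=0 d=-1/24
  seg 1: a=0 b=-4/3 c=-1/4 d=1/12
  seg 2: a=-3 b=-4/3 c=1/4 d=-1/24
S(1) = 9/8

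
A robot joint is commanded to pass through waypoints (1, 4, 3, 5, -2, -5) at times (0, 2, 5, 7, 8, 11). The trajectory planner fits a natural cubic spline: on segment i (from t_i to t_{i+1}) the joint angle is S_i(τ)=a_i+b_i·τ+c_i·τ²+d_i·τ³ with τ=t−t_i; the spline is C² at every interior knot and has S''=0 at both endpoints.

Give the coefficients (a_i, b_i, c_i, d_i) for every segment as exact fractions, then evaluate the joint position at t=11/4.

  seg 0: a=1 b=17515/7914 c=0 d=-1411/7914
  seg 1: a=4 b=583/7914 c=-1411/1319 d=22177/71226
  seg 2: a=3 b=8159/3957 c=13711/7914 d=-5971/5276
  seg 3: a=5 b=-18158/3957 c=-20014/3957 d=3491/1319
  seg 4: a=-2 b=-26767/3957 c=11405/3957 d=-11405/35613
S(11/4) = 605241/168832

Δ: Δ0=3/2, Δ1=-1/3, Δ2=1, Δ3=-7, Δ4=-1
row 1: diag=10, rhs=-11; c'=3/10, d'=-11/10
row 2: denom=10−3·3/10=91/10; d'=(8−3·-11/10)/(91/10)=113/91
row 3: denom=6−2·20/91=506/91; d'=(-48−2·113/91)/(506/91)=-2297/253
row 4: denom=8−1·91/506=3957/506; d'=(36−1·-2297/253)/(3957/506)=22810/3957
back: M4=22810/3957
back: M3=-2297/253−91/506·22810/3957=-40028/3957
back: M2=113/91−20/91·-40028/3957=13711/3957
back: M1=-11/10−3/10·13711/3957=-2822/1319
M: M0=0, M1=-2822/1319, M2=13711/3957, M3=-40028/3957, M4=22810/3957, M5=0
seg 0: a=1, c=M0/2=0, d=(M1−M0)/(6·2)=-1411/7914, b=Δ0−h0·(2M0+M1)/6=17515/7914
seg 1: a=4, c=M1/2=-1411/1319, d=(M2−M1)/(6·3)=22177/71226, b=Δ1−h1·(2M1+M2)/6=583/7914
seg 2: a=3, c=M2/2=13711/7914, d=(M3−M2)/(6·2)=-5971/5276, b=Δ2−h2·(2M2+M3)/6=8159/3957
seg 3: a=5, c=M3/2=-20014/3957, d=(M4−M3)/(6·1)=3491/1319, b=Δ3−h3·(2M3+M4)/6=-18158/3957
seg 4: a=-2, c=M4/2=11405/3957, d=(M5−M4)/(6·3)=-11405/35613, b=Δ4−h4·(2M4+M5)/6=-26767/3957
t_q=11/4 → seg 1, τ=3/4; S=4+583/7914·τ+-1411/1319·τ²+22177/71226·τ³=605241/168832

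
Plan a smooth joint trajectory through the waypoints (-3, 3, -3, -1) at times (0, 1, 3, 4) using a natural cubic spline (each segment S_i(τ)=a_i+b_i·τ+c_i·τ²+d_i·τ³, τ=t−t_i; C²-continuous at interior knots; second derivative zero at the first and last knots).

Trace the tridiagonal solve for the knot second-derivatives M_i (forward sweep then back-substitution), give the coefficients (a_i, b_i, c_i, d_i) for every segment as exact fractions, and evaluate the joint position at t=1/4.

  seg 0: a=-3 b=8 c=0 d=-2
  seg 1: a=3 b=2 c=-6 d=7/4
  seg 2: a=-3 b=-1 c=9/2 d=-3/2
S(1/4) = -33/32

Δ: Δ0=6, Δ1=-3, Δ2=2
row 1: diag=6, rhs=-54; c'=1/3, d'=-9
row 2: denom=6−2·1/3=16/3; d'=(30−2·-9)/(16/3)=9
back: M2=9
back: M1=-9−1/3·9=-12
M: M0=0, M1=-12, M2=9, M3=0
seg 0: a=-3, c=M0/2=0, d=(M1−M0)/(6·1)=-2, b=Δ0−h0·(2M0+M1)/6=8
seg 1: a=3, c=M1/2=-6, d=(M2−M1)/(6·2)=7/4, b=Δ1−h1·(2M1+M2)/6=2
seg 2: a=-3, c=M2/2=9/2, d=(M3−M2)/(6·1)=-3/2, b=Δ2−h2·(2M2+M3)/6=-1
t_q=1/4 → seg 0, τ=1/4; S=-3+8·τ+0·τ²+-2·τ³=-33/32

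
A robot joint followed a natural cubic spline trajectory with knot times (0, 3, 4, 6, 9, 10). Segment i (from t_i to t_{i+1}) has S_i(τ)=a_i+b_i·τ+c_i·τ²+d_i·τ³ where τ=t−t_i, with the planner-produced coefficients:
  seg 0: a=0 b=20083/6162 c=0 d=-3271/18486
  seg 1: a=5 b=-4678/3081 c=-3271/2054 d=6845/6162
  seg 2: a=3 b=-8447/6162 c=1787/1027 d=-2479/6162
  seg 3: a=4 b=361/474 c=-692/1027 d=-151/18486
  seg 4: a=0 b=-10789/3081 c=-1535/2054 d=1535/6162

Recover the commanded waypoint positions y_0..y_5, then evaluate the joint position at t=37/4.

y_0 = S_0(0) = a_0 = 0
y_1 = S_1(0) = a_1 = 5
y_2 = S_2(0) = a_2 = 3
y_3 = S_3(0) = a_3 = 4
y_4 = S_4(0) = a_4 = 0
y_5 = S_4(1) = -4
t_q=37/4 is in segment 4 (τ=1/4); S_4(τ)=-120711/131456

y_0=0 y_1=5 y_2=3 y_3=4 y_4=0 y_5=-4
S(37/4) = -120711/131456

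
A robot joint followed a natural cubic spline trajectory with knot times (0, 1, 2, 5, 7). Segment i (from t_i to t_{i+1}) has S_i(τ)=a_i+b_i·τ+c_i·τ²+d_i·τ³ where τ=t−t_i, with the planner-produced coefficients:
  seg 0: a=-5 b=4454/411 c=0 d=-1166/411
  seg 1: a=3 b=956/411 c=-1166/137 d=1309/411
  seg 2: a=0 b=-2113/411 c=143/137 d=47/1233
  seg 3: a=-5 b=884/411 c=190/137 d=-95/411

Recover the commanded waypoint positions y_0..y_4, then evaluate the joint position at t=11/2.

y_0=-5 y_1=3 y_2=0 y_3=-5 y_4=3
S(11/2) = -3953/1096

y_0 = S_0(0) = a_0 = -5
y_1 = S_1(0) = a_1 = 3
y_2 = S_2(0) = a_2 = 0
y_3 = S_3(0) = a_3 = -5
y_4 = S_3(2) = 3
t_q=11/2 is in segment 3 (τ=1/2); S_3(τ)=-3953/1096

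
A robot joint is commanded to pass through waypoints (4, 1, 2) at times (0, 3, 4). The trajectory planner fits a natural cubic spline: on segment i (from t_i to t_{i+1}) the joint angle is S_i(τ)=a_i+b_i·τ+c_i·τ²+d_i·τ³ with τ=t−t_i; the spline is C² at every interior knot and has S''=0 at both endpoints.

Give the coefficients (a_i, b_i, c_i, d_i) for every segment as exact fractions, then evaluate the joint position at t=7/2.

  seg 0: a=4 b=-7/4 c=0 d=1/12
  seg 1: a=1 b=1/2 c=3/4 d=-1/4
S(7/2) = 45/32

Δ: Δ0=-1, Δ1=1
row 1: diag=8, rhs=12; c'=1/8, d'=3/2
back: M1=3/2
M: M0=0, M1=3/2, M2=0
seg 0: a=4, c=M0/2=0, d=(M1−M0)/(6·3)=1/12, b=Δ0−h0·(2M0+M1)/6=-7/4
seg 1: a=1, c=M1/2=3/4, d=(M2−M1)/(6·1)=-1/4, b=Δ1−h1·(2M1+M2)/6=1/2
t_q=7/2 → seg 1, τ=1/2; S=1+1/2·τ+3/4·τ²+-1/4·τ³=45/32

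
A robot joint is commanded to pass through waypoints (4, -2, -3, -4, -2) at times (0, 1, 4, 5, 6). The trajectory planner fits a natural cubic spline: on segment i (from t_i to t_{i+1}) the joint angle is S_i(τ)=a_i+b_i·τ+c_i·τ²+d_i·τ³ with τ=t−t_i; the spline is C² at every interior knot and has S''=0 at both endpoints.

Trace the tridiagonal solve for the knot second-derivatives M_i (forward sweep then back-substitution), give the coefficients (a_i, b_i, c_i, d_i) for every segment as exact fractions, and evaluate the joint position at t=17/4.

  seg 0: a=4 b=-2197/318 c=0 d=289/318
  seg 1: a=-2 b=-665/159 c=289/106 d=-51/106
  seg 2: a=-3 b=-259/318 c=-85/53 d=451/318
  seg 3: a=-4 b=37/159 c=281/106 d=-281/318
S(17/4) = -22263/6784

Δ: Δ0=-6, Δ1=-1/3, Δ2=-1, Δ3=2
row 1: diag=8, rhs=34; c'=3/8, d'=17/4
row 2: denom=8−3·3/8=55/8; d'=(-4−3·17/4)/(55/8)=-134/55
row 3: denom=4−1·8/55=212/55; d'=(18−1·-134/55)/(212/55)=281/53
back: M3=281/53
back: M2=-134/55−8/55·281/53=-170/53
back: M1=17/4−3/8·-170/53=289/53
M: M0=0, M1=289/53, M2=-170/53, M3=281/53, M4=0
seg 0: a=4, c=M0/2=0, d=(M1−M0)/(6·1)=289/318, b=Δ0−h0·(2M0+M1)/6=-2197/318
seg 1: a=-2, c=M1/2=289/106, d=(M2−M1)/(6·3)=-51/106, b=Δ1−h1·(2M1+M2)/6=-665/159
seg 2: a=-3, c=M2/2=-85/53, d=(M3−M2)/(6·1)=451/318, b=Δ2−h2·(2M2+M3)/6=-259/318
seg 3: a=-4, c=M3/2=281/106, d=(M4−M3)/(6·1)=-281/318, b=Δ3−h3·(2M3+M4)/6=37/159
t_q=17/4 → seg 2, τ=1/4; S=-3+-259/318·τ+-85/53·τ²+451/318·τ³=-22263/6784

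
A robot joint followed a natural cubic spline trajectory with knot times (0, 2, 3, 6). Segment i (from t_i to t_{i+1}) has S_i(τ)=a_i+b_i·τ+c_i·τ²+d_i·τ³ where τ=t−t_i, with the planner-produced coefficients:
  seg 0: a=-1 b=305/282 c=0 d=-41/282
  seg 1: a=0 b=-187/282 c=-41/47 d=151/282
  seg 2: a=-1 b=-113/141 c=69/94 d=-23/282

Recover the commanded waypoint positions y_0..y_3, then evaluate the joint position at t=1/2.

y_0 = S_0(0) = a_0 = -1
y_1 = S_1(0) = a_1 = 0
y_2 = S_2(0) = a_2 = -1
y_3 = S_2(3) = 1
t_q=1/2 is in segment 0 (τ=1/2); S_0(τ)=-359/752

y_0=-1 y_1=0 y_2=-1 y_3=1
S(1/2) = -359/752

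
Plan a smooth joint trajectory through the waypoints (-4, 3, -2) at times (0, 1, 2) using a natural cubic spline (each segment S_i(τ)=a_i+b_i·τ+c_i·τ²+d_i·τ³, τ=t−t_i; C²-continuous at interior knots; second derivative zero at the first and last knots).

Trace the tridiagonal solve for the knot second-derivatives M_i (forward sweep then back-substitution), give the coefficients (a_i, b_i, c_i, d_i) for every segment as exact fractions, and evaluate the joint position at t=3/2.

Δ: Δ0=7, Δ1=-5
row 1: diag=4, rhs=-72; c'=1/4, d'=-18
back: M1=-18
M: M0=0, M1=-18, M2=0
seg 0: a=-4, c=M0/2=0, d=(M1−M0)/(6·1)=-3, b=Δ0−h0·(2M0+M1)/6=10
seg 1: a=3, c=M1/2=-9, d=(M2−M1)/(6·1)=3, b=Δ1−h1·(2M1+M2)/6=1
t_q=3/2 → seg 1, τ=1/2; S=3+1·τ+-9·τ²+3·τ³=13/8

  seg 0: a=-4 b=10 c=0 d=-3
  seg 1: a=3 b=1 c=-9 d=3
S(3/2) = 13/8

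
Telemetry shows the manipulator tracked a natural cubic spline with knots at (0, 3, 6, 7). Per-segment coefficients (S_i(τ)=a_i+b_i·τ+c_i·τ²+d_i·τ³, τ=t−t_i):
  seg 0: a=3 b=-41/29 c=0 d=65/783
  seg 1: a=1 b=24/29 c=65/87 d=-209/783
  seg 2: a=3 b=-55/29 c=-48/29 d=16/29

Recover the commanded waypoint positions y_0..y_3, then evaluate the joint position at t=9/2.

y_0 = S_0(0) = a_0 = 3
y_1 = S_1(0) = a_1 = 1
y_2 = S_2(0) = a_2 = 3
y_3 = S_2(1) = 0
t_q=9/2 is in segment 1 (τ=3/2); S_1(τ)=701/232

y_0=3 y_1=1 y_2=3 y_3=0
S(9/2) = 701/232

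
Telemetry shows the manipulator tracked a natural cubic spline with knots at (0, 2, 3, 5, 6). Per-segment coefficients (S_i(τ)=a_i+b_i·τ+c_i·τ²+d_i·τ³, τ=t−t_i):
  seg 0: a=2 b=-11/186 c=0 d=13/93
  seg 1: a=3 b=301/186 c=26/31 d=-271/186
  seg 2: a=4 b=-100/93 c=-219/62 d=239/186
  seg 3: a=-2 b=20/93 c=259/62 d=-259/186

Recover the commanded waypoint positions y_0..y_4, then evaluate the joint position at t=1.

y_0 = S_0(0) = a_0 = 2
y_1 = S_1(0) = a_1 = 3
y_2 = S_2(0) = a_2 = 4
y_3 = S_3(0) = a_3 = -2
y_4 = S_3(1) = 1
t_q=1 is in segment 0 (τ=1); S_0(τ)=129/62

y_0=2 y_1=3 y_2=4 y_3=-2 y_4=1
S(1) = 129/62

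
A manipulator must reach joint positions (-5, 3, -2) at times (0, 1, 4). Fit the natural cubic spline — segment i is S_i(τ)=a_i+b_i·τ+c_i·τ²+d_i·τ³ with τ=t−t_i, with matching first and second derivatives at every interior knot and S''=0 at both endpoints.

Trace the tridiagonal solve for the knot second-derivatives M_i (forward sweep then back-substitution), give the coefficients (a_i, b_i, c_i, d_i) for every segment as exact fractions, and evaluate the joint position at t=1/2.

  seg 0: a=-5 b=221/24 c=0 d=-29/24
  seg 1: a=3 b=67/12 c=-29/8 d=29/72
S(1/2) = -35/64

Δ: Δ0=8, Δ1=-5/3
row 1: diag=8, rhs=-58; c'=3/8, d'=-29/4
back: M1=-29/4
M: M0=0, M1=-29/4, M2=0
seg 0: a=-5, c=M0/2=0, d=(M1−M0)/(6·1)=-29/24, b=Δ0−h0·(2M0+M1)/6=221/24
seg 1: a=3, c=M1/2=-29/8, d=(M2−M1)/(6·3)=29/72, b=Δ1−h1·(2M1+M2)/6=67/12
t_q=1/2 → seg 0, τ=1/2; S=-5+221/24·τ+0·τ²+-29/24·τ³=-35/64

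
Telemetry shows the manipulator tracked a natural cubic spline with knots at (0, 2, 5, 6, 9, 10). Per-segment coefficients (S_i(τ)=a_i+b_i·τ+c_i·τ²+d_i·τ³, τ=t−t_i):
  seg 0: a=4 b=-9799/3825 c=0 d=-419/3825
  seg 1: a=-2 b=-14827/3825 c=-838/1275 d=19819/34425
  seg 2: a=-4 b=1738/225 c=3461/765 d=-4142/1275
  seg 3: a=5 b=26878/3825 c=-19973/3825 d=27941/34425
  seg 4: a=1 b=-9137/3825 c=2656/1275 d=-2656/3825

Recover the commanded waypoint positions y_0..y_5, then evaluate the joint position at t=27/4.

y_0=4 y_1=-2 y_2=-4 y_3=5 y_4=1 y_5=0
S(27/4) = 208771/27200

y_0 = S_0(0) = a_0 = 4
y_1 = S_1(0) = a_1 = -2
y_2 = S_2(0) = a_2 = -4
y_3 = S_3(0) = a_3 = 5
y_4 = S_4(0) = a_4 = 1
y_5 = S_4(1) = 0
t_q=27/4 is in segment 3 (τ=3/4); S_3(τ)=208771/27200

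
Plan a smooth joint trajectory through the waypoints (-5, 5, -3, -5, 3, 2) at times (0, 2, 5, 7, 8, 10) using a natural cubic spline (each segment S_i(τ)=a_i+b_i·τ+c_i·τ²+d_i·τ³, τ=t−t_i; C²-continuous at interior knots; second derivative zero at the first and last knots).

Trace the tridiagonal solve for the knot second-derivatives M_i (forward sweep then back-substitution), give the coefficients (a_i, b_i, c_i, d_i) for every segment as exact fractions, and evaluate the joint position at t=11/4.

Δ: Δ0=5, Δ1=-8/3, Δ2=-1, Δ3=8, Δ4=-1/2
row 1: diag=10, rhs=-46; c'=3/10, d'=-23/5
row 2: denom=10−3·3/10=91/10; d'=(10−3·-23/5)/(91/10)=34/13
row 3: denom=6−2·20/91=506/91; d'=(54−2·34/13)/(506/91)=2219/253
row 4: denom=6−1·91/506=2945/506; d'=(-51−1·2219/253)/(2945/506)=-30244/2945
back: M4=-30244/2945
back: M3=2219/253−91/506·-30244/2945=31269/2945
back: M2=34/13−20/91·31269/2945=166/589
back: M1=-23/5−3/10·166/589=-13796/2945
M: M0=0, M1=-13796/2945, M2=166/589, M3=31269/2945, M4=-30244/2945, M5=0
seg 0: a=-5, c=M0/2=0, d=(M1−M0)/(6·2)=-3449/8835, b=Δ0−h0·(2M0+M1)/6=57971/8835
seg 1: a=5, c=M1/2=-6898/2945, d=(M2−M1)/(6·3)=7313/26505, b=Δ1−h1·(2M1+M2)/6=16583/8835
seg 2: a=-3, c=M2/2=83/589, d=(M3−M2)/(6·2)=30439/35340, b=Δ2−h2·(2M2+M3)/6=-41764/8835
seg 3: a=-5, c=M3/2=31269/5890, d=(M4−M3)/(6·1)=-61513/17670, b=Δ3−h3·(2M3+M4)/6=54533/8835
seg 4: a=3, c=M4/2=-15122/2945, d=(M5−M4)/(6·2)=7561/8835, b=Δ4−h4·(2M4+M5)/6=112141/17670
t_q=11/4 → seg 1, τ=3/4; S=5+16583/8835·τ+-6898/2945·τ²+7313/26505·τ³=981339/188480

  seg 0: a=-5 b=57971/8835 c=0 d=-3449/8835
  seg 1: a=5 b=16583/8835 c=-6898/2945 d=7313/26505
  seg 2: a=-3 b=-41764/8835 c=83/589 d=30439/35340
  seg 3: a=-5 b=54533/8835 c=31269/5890 d=-61513/17670
  seg 4: a=3 b=112141/17670 c=-15122/2945 d=7561/8835
S(11/4) = 981339/188480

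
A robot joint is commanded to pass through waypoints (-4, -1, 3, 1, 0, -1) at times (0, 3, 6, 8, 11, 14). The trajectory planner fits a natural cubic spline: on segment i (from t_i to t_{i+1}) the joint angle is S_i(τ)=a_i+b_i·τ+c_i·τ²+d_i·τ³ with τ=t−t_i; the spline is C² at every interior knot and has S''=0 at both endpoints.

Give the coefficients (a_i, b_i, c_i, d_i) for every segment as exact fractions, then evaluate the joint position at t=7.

Δ: Δ0=1, Δ1=4/3, Δ2=-1, Δ3=-1/3, Δ4=-1/3
row 1: diag=12, rhs=2; c'=1/4, d'=1/6
row 2: denom=10−3·1/4=37/4; d'=(-14−3·1/6)/(37/4)=-58/37
row 3: denom=10−2·8/37=354/37; d'=(4−2·-58/37)/(354/37)=44/59
row 4: denom=12−3·37/118=1305/118; d'=(0−3·44/59)/(1305/118)=-88/435
back: M4=-88/435
back: M3=44/59−37/118·-88/435=352/435
back: M2=-58/37−8/37·352/435=-758/435
back: M1=1/6−1/4·-758/435=262/435
M: M0=0, M1=262/435, M2=-758/435, M3=352/435, M4=-88/435, M5=0
seg 0: a=-4, c=M0/2=0, d=(M1−M0)/(6·3)=131/3915, b=Δ0−h0·(2M0+M1)/6=304/435
seg 1: a=-1, c=M1/2=131/435, d=(M2−M1)/(6·3)=-34/261, b=Δ1−h1·(2M1+M2)/6=697/435
seg 2: a=3, c=M2/2=-379/435, d=(M3−M2)/(6·2)=37/174, b=Δ2−h2·(2M2+M3)/6=-47/435
seg 3: a=1, c=M3/2=176/435, d=(M4−M3)/(6·3)=-44/783, b=Δ3−h3·(2M3+M4)/6=-151/145
seg 4: a=0, c=M4/2=-44/435, d=(M5−M4)/(6·3)=44/3915, b=Δ4−h4·(2M4+M5)/6=-19/145
t_q=7 → seg 2, τ=1; S=3+-47/435·τ+-379/435·τ²+37/174·τ³=67/30

  seg 0: a=-4 b=304/435 c=0 d=131/3915
  seg 1: a=-1 b=697/435 c=131/435 d=-34/261
  seg 2: a=3 b=-47/435 c=-379/435 d=37/174
  seg 3: a=1 b=-151/145 c=176/435 d=-44/783
  seg 4: a=0 b=-19/145 c=-44/435 d=44/3915
S(7) = 67/30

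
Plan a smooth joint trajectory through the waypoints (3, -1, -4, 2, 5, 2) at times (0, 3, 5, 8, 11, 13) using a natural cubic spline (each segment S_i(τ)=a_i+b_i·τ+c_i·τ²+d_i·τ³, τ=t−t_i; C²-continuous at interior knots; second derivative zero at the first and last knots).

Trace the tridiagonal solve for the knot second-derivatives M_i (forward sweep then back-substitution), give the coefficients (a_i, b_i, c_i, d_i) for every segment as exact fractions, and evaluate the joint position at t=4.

  seg 0: a=3 b=-1687/1626 c=0 d=-481/14634
  seg 1: a=-1 b=-1565/813 c=-481/1626 d=551/2168
  seg 2: a=-4 b=-95/1626 c=3997/3252 d=-5297/29268
  seg 3: a=2 b=7901/3252 c=-325/813 d=-749/29268
  seg 4: a=5 b=-1073/1626 c=-683/1084 d=683/6504
S(4) = -19295/6504

Δ: Δ0=-4/3, Δ1=-3/2, Δ2=2, Δ3=1, Δ4=-3/2
row 1: diag=10, rhs=-1; c'=1/5, d'=-1/10
row 2: denom=10−2·1/5=48/5; d'=(21−2·-1/10)/(48/5)=53/24
row 3: denom=12−3·5/16=177/16; d'=(-6−3·53/24)/(177/16)=-202/177
row 4: denom=10−3·16/59=542/59; d'=(-15−3·-202/177)/(542/59)=-683/542
back: M4=-683/542
back: M3=-202/177−16/59·-683/542=-650/813
back: M2=53/24−5/16·-650/813=3997/1626
back: M1=-1/10−1/5·3997/1626=-481/813
M: M0=0, M1=-481/813, M2=3997/1626, M3=-650/813, M4=-683/542, M5=0
seg 0: a=3, c=M0/2=0, d=(M1−M0)/(6·3)=-481/14634, b=Δ0−h0·(2M0+M1)/6=-1687/1626
seg 1: a=-1, c=M1/2=-481/1626, d=(M2−M1)/(6·2)=551/2168, b=Δ1−h1·(2M1+M2)/6=-1565/813
seg 2: a=-4, c=M2/2=3997/3252, d=(M3−M2)/(6·3)=-5297/29268, b=Δ2−h2·(2M2+M3)/6=-95/1626
seg 3: a=2, c=M3/2=-325/813, d=(M4−M3)/(6·3)=-749/29268, b=Δ3−h3·(2M3+M4)/6=7901/3252
seg 4: a=5, c=M4/2=-683/1084, d=(M5−M4)/(6·2)=683/6504, b=Δ4−h4·(2M4+M5)/6=-1073/1626
t_q=4 → seg 1, τ=1; S=-1+-1565/813·τ+-481/1626·τ²+551/2168·τ³=-19295/6504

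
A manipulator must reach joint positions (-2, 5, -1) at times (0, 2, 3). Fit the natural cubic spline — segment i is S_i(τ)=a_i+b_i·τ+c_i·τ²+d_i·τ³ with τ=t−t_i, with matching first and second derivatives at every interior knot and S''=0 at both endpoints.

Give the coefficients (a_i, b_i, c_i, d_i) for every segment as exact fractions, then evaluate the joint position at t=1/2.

  seg 0: a=-2 b=20/3 c=0 d=-19/24
  seg 1: a=5 b=-17/6 c=-19/4 d=19/12
S(1/2) = 79/64

Δ: Δ0=7/2, Δ1=-6
row 1: diag=6, rhs=-57; c'=1/6, d'=-19/2
back: M1=-19/2
M: M0=0, M1=-19/2, M2=0
seg 0: a=-2, c=M0/2=0, d=(M1−M0)/(6·2)=-19/24, b=Δ0−h0·(2M0+M1)/6=20/3
seg 1: a=5, c=M1/2=-19/4, d=(M2−M1)/(6·1)=19/12, b=Δ1−h1·(2M1+M2)/6=-17/6
t_q=1/2 → seg 0, τ=1/2; S=-2+20/3·τ+0·τ²+-19/24·τ³=79/64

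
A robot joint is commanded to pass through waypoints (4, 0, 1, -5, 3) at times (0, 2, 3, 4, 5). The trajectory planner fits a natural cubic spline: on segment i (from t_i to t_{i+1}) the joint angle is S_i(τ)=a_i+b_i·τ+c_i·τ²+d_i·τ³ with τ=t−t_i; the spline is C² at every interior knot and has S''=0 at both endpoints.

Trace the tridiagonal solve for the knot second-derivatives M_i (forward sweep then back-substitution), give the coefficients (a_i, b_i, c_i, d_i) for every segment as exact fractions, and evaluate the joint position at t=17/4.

  seg 0: a=4 b=-173/43 c=0 d=87/172
  seg 1: a=0 b=88/43 c=261/86 d=-351/86
  seg 2: a=1 b=-355/86 c=-396/43 d=631/86
  seg 3: a=-5 b=-23/43 c=1101/86 d=-367/86
S(17/4) = -24219/5504

Δ: Δ0=-2, Δ1=1, Δ2=-6, Δ3=8
row 1: diag=6, rhs=18; c'=1/6, d'=3
row 2: denom=4−1·1/6=23/6; d'=(-42−1·3)/(23/6)=-270/23
row 3: denom=4−1·6/23=86/23; d'=(84−1·-270/23)/(86/23)=1101/43
back: M3=1101/43
back: M2=-270/23−6/23·1101/43=-792/43
back: M1=3−1/6·-792/43=261/43
M: M0=0, M1=261/43, M2=-792/43, M3=1101/43, M4=0
seg 0: a=4, c=M0/2=0, d=(M1−M0)/(6·2)=87/172, b=Δ0−h0·(2M0+M1)/6=-173/43
seg 1: a=0, c=M1/2=261/86, d=(M2−M1)/(6·1)=-351/86, b=Δ1−h1·(2M1+M2)/6=88/43
seg 2: a=1, c=M2/2=-396/43, d=(M3−M2)/(6·1)=631/86, b=Δ2−h2·(2M2+M3)/6=-355/86
seg 3: a=-5, c=M3/2=1101/86, d=(M4−M3)/(6·1)=-367/86, b=Δ3−h3·(2M3+M4)/6=-23/43
t_q=17/4 → seg 3, τ=1/4; S=-5+-23/43·τ+1101/86·τ²+-367/86·τ³=-24219/5504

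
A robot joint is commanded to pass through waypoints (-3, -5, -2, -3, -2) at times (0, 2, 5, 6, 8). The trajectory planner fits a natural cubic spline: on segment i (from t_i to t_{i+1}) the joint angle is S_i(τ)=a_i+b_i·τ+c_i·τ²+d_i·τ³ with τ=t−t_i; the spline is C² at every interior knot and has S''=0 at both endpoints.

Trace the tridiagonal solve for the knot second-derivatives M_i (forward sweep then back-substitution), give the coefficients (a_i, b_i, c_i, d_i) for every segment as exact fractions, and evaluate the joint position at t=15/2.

  seg 0: a=-3 b=-685/416 c=0 d=269/1664
  seg 1: a=-5 b=61/208 c=807/832 d=-47/192
  seg 2: a=-2 b=-413/832 c=-513/416 d=607/832
  seg 3: a=-3 b=-161/208 c=795/832 d=-265/1664
S(15/2) = -33927/13312

Δ: Δ0=-1, Δ1=1, Δ2=-1, Δ3=1/2
row 1: diag=10, rhs=12; c'=3/10, d'=6/5
row 2: denom=8−3·3/10=71/10; d'=(-12−3·6/5)/(71/10)=-156/71
row 3: denom=6−1·10/71=416/71; d'=(9−1·-156/71)/(416/71)=795/416
back: M3=795/416
back: M2=-156/71−10/71·795/416=-513/208
back: M1=6/5−3/10·-513/208=807/416
M: M0=0, M1=807/416, M2=-513/208, M3=795/416, M4=0
seg 0: a=-3, c=M0/2=0, d=(M1−M0)/(6·2)=269/1664, b=Δ0−h0·(2M0+M1)/6=-685/416
seg 1: a=-5, c=M1/2=807/832, d=(M2−M1)/(6·3)=-47/192, b=Δ1−h1·(2M1+M2)/6=61/208
seg 2: a=-2, c=M2/2=-513/416, d=(M3−M2)/(6·1)=607/832, b=Δ2−h2·(2M2+M3)/6=-413/832
seg 3: a=-3, c=M3/2=795/832, d=(M4−M3)/(6·2)=-265/1664, b=Δ3−h3·(2M3+M4)/6=-161/208
t_q=15/2 → seg 3, τ=3/2; S=-3+-161/208·τ+795/832·τ²+-265/1664·τ³=-33927/13312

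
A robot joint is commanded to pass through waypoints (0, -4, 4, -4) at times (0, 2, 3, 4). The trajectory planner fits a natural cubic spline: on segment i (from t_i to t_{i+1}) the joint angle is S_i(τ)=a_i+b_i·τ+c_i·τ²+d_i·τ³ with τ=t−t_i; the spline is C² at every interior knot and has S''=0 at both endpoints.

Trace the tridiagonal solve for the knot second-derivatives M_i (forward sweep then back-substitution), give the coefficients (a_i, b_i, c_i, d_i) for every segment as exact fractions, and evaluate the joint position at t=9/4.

Δ: Δ0=-2, Δ1=8, Δ2=-8
row 1: diag=6, rhs=60; c'=1/6, d'=10
row 2: denom=4−1·1/6=23/6; d'=(-96−1·10)/(23/6)=-636/23
back: M2=-636/23
back: M1=10−1/6·-636/23=336/23
M: M0=0, M1=336/23, M2=-636/23, M3=0
seg 0: a=0, c=M0/2=0, d=(M1−M0)/(6·2)=28/23, b=Δ0−h0·(2M0+M1)/6=-158/23
seg 1: a=-4, c=M1/2=168/23, d=(M2−M1)/(6·1)=-162/23, b=Δ1−h1·(2M1+M2)/6=178/23
seg 2: a=4, c=M2/2=-318/23, d=(M3−M2)/(6·1)=106/23, b=Δ2−h2·(2M2+M3)/6=28/23
t_q=9/4 → seg 1, τ=1/4; S=-4+178/23·τ+168/23·τ²+-162/23·τ³=-55/32

  seg 0: a=0 b=-158/23 c=0 d=28/23
  seg 1: a=-4 b=178/23 c=168/23 d=-162/23
  seg 2: a=4 b=28/23 c=-318/23 d=106/23
S(9/4) = -55/32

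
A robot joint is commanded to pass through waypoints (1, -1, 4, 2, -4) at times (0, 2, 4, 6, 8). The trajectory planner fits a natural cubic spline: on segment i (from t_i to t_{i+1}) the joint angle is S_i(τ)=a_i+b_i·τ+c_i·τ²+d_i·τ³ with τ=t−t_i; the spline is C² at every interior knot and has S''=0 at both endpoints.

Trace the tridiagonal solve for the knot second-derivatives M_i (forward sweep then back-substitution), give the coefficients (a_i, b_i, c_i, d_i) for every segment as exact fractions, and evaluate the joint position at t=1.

  seg 0: a=1 b=-241/112 c=0 d=129/448
  seg 1: a=-1 b=73/56 c=387/224 d=-253/448
  seg 2: a=4 b=23/16 c=-93/56 d=99/448
  seg 3: a=2 b=-143/56 c=-75/224 d=25/448
S(1) = -387/448

Δ: Δ0=-1, Δ1=5/2, Δ2=-1, Δ3=-3
row 1: diag=8, rhs=21; c'=1/4, d'=21/8
row 2: denom=8−2·1/4=15/2; d'=(-21−2·21/8)/(15/2)=-7/2
row 3: denom=8−2·4/15=112/15; d'=(-12−2·-7/2)/(112/15)=-75/112
back: M3=-75/112
back: M2=-7/2−4/15·-75/112=-93/28
back: M1=21/8−1/4·-93/28=387/112
M: M0=0, M1=387/112, M2=-93/28, M3=-75/112, M4=0
seg 0: a=1, c=M0/2=0, d=(M1−M0)/(6·2)=129/448, b=Δ0−h0·(2M0+M1)/6=-241/112
seg 1: a=-1, c=M1/2=387/224, d=(M2−M1)/(6·2)=-253/448, b=Δ1−h1·(2M1+M2)/6=73/56
seg 2: a=4, c=M2/2=-93/56, d=(M3−M2)/(6·2)=99/448, b=Δ2−h2·(2M2+M3)/6=23/16
seg 3: a=2, c=M3/2=-75/224, d=(M4−M3)/(6·2)=25/448, b=Δ3−h3·(2M3+M4)/6=-143/56
t_q=1 → seg 0, τ=1; S=1+-241/112·τ+0·τ²+129/448·τ³=-387/448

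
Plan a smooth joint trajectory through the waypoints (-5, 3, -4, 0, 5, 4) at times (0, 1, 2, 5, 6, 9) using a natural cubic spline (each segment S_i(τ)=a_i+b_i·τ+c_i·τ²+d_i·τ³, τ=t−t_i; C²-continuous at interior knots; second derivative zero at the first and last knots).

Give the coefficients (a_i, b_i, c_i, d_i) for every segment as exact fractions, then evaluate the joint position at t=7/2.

Δ: Δ0=8, Δ1=-7, Δ2=4/3, Δ3=5, Δ4=-1/3
row 1: diag=4, rhs=-90; c'=1/4, d'=-45/2
row 2: denom=8−1·1/4=31/4; d'=(50−1·-45/2)/(31/4)=290/31
row 3: denom=8−3·12/31=212/31; d'=(22−3·290/31)/(212/31)=-47/53
row 4: denom=8−1·31/212=1665/212; d'=(-32−1·-47/53)/(1665/212)=-6596/1665
back: M4=-6596/1665
back: M3=-47/53−31/212·-6596/1665=-512/1665
back: M2=290/31−12/31·-512/1665=5258/555
back: M1=-45/2−1/4·5258/555=-13802/555
M: M0=0, M1=-13802/555, M2=5258/555, M3=-512/1665, M4=-6596/1665, M5=0
seg 0: a=-5, c=M0/2=0, d=(M1−M0)/(6·1)=-6901/1665, b=Δ0−h0·(2M0+M1)/6=20221/1665
seg 1: a=3, c=M1/2=-6901/555, d=(M2−M1)/(6·1)=1906/333, b=Δ1−h1·(2M1+M2)/6=-482/1665
seg 2: a=-4, c=M2/2=2629/555, d=(M3−M2)/(6·3)=-8143/14985, b=Δ2−h2·(2M2+M3)/6=-13298/1665
seg 3: a=0, c=M3/2=-256/1665, d=(M4−M3)/(6·1)=-338/555, b=Δ3−h3·(2M3+M4)/6=1919/333
seg 4: a=5, c=M4/2=-3298/1665, d=(M5−M4)/(6·3)=3298/14985, b=Δ4−h4·(2M4+M5)/6=6041/1665
t_q=7/2 → seg 2, τ=3/2; S=-4+-13298/1665·τ+2629/555·τ²+-8143/14985·τ³=-10591/1480

  seg 0: a=-5 b=20221/1665 c=0 d=-6901/1665
  seg 1: a=3 b=-482/1665 c=-6901/555 d=1906/333
  seg 2: a=-4 b=-13298/1665 c=2629/555 d=-8143/14985
  seg 3: a=0 b=1919/333 c=-256/1665 d=-338/555
  seg 4: a=5 b=6041/1665 c=-3298/1665 d=3298/14985
S(7/2) = -10591/1480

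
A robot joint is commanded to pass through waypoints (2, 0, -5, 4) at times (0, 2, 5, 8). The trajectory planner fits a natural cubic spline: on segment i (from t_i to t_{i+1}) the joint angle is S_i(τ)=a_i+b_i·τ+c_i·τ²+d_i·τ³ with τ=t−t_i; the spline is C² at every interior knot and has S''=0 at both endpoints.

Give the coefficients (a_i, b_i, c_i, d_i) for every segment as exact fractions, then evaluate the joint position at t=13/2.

Δ: Δ0=-1, Δ1=-5/3, Δ2=3
row 1: diag=10, rhs=-4; c'=3/10, d'=-2/5
row 2: denom=12−3·3/10=111/10; d'=(28−3·-2/5)/(111/10)=292/111
back: M2=292/111
back: M1=-2/5−3/10·292/111=-44/37
M: M0=0, M1=-44/37, M2=292/111, M3=0
seg 0: a=2, c=M0/2=0, d=(M1−M0)/(6·2)=-11/111, b=Δ0−h0·(2M0+M1)/6=-67/111
seg 1: a=0, c=M1/2=-22/37, d=(M2−M1)/(6·3)=212/999, b=Δ1−h1·(2M1+M2)/6=-199/111
seg 2: a=-5, c=M2/2=146/111, d=(M3−M2)/(6·3)=-146/999, b=Δ2−h2·(2M2+M3)/6=41/111
t_q=13/2 → seg 2, τ=3/2; S=-5+41/111·τ+146/111·τ²+-146/999·τ³=-293/148

  seg 0: a=2 b=-67/111 c=0 d=-11/111
  seg 1: a=0 b=-199/111 c=-22/37 d=212/999
  seg 2: a=-5 b=41/111 c=146/111 d=-146/999
S(13/2) = -293/148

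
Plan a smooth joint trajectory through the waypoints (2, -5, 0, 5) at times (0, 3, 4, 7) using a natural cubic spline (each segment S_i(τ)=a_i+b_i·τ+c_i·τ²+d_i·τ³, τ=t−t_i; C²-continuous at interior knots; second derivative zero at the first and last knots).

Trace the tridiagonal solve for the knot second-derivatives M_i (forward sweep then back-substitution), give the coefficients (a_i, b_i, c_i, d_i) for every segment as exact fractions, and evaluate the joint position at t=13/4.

Δ: Δ0=-7/3, Δ1=5, Δ2=5/3
row 1: diag=8, rhs=44; c'=1/8, d'=11/2
row 2: denom=8−1·1/8=63/8; d'=(-20−1·11/2)/(63/8)=-68/21
back: M2=-68/21
back: M1=11/2−1/8·-68/21=124/21
M: M0=0, M1=124/21, M2=-68/21, M3=0
seg 0: a=2, c=M0/2=0, d=(M1−M0)/(6·3)=62/189, b=Δ0−h0·(2M0+M1)/6=-37/7
seg 1: a=-5, c=M1/2=62/21, d=(M2−M1)/(6·1)=-32/21, b=Δ1−h1·(2M1+M2)/6=25/7
seg 2: a=0, c=M2/2=-34/21, d=(M3−M2)/(6·3)=34/189, b=Δ2−h2·(2M2+M3)/6=103/21
t_q=13/4 → seg 1, τ=1/4; S=-5+25/7·τ+62/21·τ²+-32/21·τ³=-221/56

  seg 0: a=2 b=-37/7 c=0 d=62/189
  seg 1: a=-5 b=25/7 c=62/21 d=-32/21
  seg 2: a=0 b=103/21 c=-34/21 d=34/189
S(13/4) = -221/56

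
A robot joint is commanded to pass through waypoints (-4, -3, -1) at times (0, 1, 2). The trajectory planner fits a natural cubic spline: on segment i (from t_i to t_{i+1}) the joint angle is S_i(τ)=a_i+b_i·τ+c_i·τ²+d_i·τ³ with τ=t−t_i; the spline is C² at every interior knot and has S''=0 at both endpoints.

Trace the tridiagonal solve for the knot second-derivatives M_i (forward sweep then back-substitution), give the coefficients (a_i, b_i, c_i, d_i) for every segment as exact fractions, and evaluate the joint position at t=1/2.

  seg 0: a=-4 b=3/4 c=0 d=1/4
  seg 1: a=-3 b=3/2 c=3/4 d=-1/4
S(1/2) = -115/32

Δ: Δ0=1, Δ1=2
row 1: diag=4, rhs=6; c'=1/4, d'=3/2
back: M1=3/2
M: M0=0, M1=3/2, M2=0
seg 0: a=-4, c=M0/2=0, d=(M1−M0)/(6·1)=1/4, b=Δ0−h0·(2M0+M1)/6=3/4
seg 1: a=-3, c=M1/2=3/4, d=(M2−M1)/(6·1)=-1/4, b=Δ1−h1·(2M1+M2)/6=3/2
t_q=1/2 → seg 0, τ=1/2; S=-4+3/4·τ+0·τ²+1/4·τ³=-115/32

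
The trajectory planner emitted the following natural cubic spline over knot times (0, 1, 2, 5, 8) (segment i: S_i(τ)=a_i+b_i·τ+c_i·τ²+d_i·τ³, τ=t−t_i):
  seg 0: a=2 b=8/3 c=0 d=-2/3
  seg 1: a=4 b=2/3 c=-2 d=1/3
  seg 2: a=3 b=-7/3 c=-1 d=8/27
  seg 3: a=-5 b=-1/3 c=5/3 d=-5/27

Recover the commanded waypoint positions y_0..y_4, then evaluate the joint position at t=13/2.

y_0=2 y_1=4 y_2=3 y_3=-5 y_4=4
S(13/2) = -19/8

y_0 = S_0(0) = a_0 = 2
y_1 = S_1(0) = a_1 = 4
y_2 = S_2(0) = a_2 = 3
y_3 = S_3(0) = a_3 = -5
y_4 = S_3(3) = 4
t_q=13/2 is in segment 3 (τ=3/2); S_3(τ)=-19/8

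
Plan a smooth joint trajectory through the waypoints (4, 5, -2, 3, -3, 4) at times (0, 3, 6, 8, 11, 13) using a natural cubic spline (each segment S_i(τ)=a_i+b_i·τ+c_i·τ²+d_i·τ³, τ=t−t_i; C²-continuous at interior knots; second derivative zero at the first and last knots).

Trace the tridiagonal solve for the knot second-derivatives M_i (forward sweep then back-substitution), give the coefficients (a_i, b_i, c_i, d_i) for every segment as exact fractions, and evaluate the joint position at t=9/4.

  seg 0: a=4 b=3385/2138 c=0 d=-8017/57726
  seg 1: a=5 b=-2316/1069 c=-8017/6414 d=22981/57726
  seg 2: a=-2 b=2315/2138 c=2494/1069 d=-3473/4276
  seg 3: a=3 b=1429/2138 c=-5431/2138 d=5294/9621
  seg 4: a=-3 b=607/2138 c=5157/2138 d=-1719/4276
S(9/4) = 818309/136832

Δ: Δ0=1/3, Δ1=-7/3, Δ2=5/2, Δ3=-2, Δ4=7/2
row 1: diag=12, rhs=-16; c'=1/4, d'=-4/3
row 2: denom=10−3·1/4=37/4; d'=(29−3·-4/3)/(37/4)=132/37
row 3: denom=10−2·8/37=354/37; d'=(-27−2·132/37)/(354/37)=-421/118
row 4: denom=10−3·37/118=1069/118; d'=(33−3·-421/118)/(1069/118)=5157/1069
back: M4=5157/1069
back: M3=-421/118−37/118·5157/1069=-5431/1069
back: M2=132/37−8/37·-5431/1069=4988/1069
back: M1=-4/3−1/4·4988/1069=-8017/3207
M: M0=0, M1=-8017/3207, M2=4988/1069, M3=-5431/1069, M4=5157/1069, M5=0
seg 0: a=4, c=M0/2=0, d=(M1−M0)/(6·3)=-8017/57726, b=Δ0−h0·(2M0+M1)/6=3385/2138
seg 1: a=5, c=M1/2=-8017/6414, d=(M2−M1)/(6·3)=22981/57726, b=Δ1−h1·(2M1+M2)/6=-2316/1069
seg 2: a=-2, c=M2/2=2494/1069, d=(M3−M2)/(6·2)=-3473/4276, b=Δ2−h2·(2M2+M3)/6=2315/2138
seg 3: a=3, c=M3/2=-5431/2138, d=(M4−M3)/(6·3)=5294/9621, b=Δ3−h3·(2M3+M4)/6=1429/2138
seg 4: a=-3, c=M4/2=5157/2138, d=(M5−M4)/(6·2)=-1719/4276, b=Δ4−h4·(2M4+M5)/6=607/2138
t_q=9/4 → seg 0, τ=9/4; S=4+3385/2138·τ+0·τ²+-8017/57726·τ³=818309/136832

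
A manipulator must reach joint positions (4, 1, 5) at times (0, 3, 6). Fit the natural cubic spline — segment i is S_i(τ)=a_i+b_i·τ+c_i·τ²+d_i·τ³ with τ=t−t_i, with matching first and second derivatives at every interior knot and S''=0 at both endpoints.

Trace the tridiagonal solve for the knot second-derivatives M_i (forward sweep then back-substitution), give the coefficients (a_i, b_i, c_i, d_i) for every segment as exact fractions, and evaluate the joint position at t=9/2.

  seg 0: a=4 b=-19/12 c=0 d=7/108
  seg 1: a=1 b=1/6 c=7/12 d=-7/108
S(9/2) = 75/32

Δ: Δ0=-1, Δ1=4/3
row 1: diag=12, rhs=14; c'=1/4, d'=7/6
back: M1=7/6
M: M0=0, M1=7/6, M2=0
seg 0: a=4, c=M0/2=0, d=(M1−M0)/(6·3)=7/108, b=Δ0−h0·(2M0+M1)/6=-19/12
seg 1: a=1, c=M1/2=7/12, d=(M2−M1)/(6·3)=-7/108, b=Δ1−h1·(2M1+M2)/6=1/6
t_q=9/2 → seg 1, τ=3/2; S=1+1/6·τ+7/12·τ²+-7/108·τ³=75/32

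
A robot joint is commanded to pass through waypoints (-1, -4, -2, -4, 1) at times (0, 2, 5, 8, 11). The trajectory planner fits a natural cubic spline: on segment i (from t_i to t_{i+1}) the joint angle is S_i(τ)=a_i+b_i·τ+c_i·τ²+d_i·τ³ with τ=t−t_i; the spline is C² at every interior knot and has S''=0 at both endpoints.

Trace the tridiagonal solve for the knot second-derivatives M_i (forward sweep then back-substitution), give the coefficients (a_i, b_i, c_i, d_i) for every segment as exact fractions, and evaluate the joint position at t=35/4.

  seg 0: a=-1 b=-431/207 c=0 d=241/1656
  seg 1: a=-4 b=-139/414 c=241/276 d=-1339/7452
  seg 2: a=-2 b=43/828 c=-154/207 d=1253/7452
  seg 3: a=-4 b=53/414 c=637/828 d=-637/7452
S(35/4) = -20651/5888

Δ: Δ0=-3/2, Δ1=2/3, Δ2=-2/3, Δ3=5/3
row 1: diag=10, rhs=13; c'=3/10, d'=13/10
row 2: denom=12−3·3/10=111/10; d'=(-8−3·13/10)/(111/10)=-119/111
row 3: denom=12−3·10/37=414/37; d'=(14−3·-119/111)/(414/37)=637/414
back: M3=637/414
back: M2=-119/111−10/37·637/414=-308/207
back: M1=13/10−3/10·-308/207=241/138
M: M0=0, M1=241/138, M2=-308/207, M3=637/414, M4=0
seg 0: a=-1, c=M0/2=0, d=(M1−M0)/(6·2)=241/1656, b=Δ0−h0·(2M0+M1)/6=-431/207
seg 1: a=-4, c=M1/2=241/276, d=(M2−M1)/(6·3)=-1339/7452, b=Δ1−h1·(2M1+M2)/6=-139/414
seg 2: a=-2, c=M2/2=-154/207, d=(M3−M2)/(6·3)=1253/7452, b=Δ2−h2·(2M2+M3)/6=43/828
seg 3: a=-4, c=M3/2=637/828, d=(M4−M3)/(6·3)=-637/7452, b=Δ3−h3·(2M3+M4)/6=53/414
t_q=35/4 → seg 3, τ=3/4; S=-4+53/414·τ+637/828·τ²+-637/7452·τ³=-20651/5888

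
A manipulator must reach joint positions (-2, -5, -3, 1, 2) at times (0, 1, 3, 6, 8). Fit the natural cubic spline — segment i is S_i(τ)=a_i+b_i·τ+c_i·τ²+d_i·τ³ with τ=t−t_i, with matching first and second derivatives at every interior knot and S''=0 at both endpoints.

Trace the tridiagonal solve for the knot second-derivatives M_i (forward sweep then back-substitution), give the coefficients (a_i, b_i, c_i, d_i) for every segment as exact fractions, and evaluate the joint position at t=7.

  seg 0: a=-2 b=-5611/1518 c=0 d=1057/1518
  seg 1: a=-5 b=-1220/759 c=1057/506 d=-298/759
  seg 2: a=-3 b=1546/759 c=-135/506 d=49/4554
  seg 3: a=1 b=1103/1518 c=-43/253 d=43/1518
S(7) = 401/253

Δ: Δ0=-3, Δ1=1, Δ2=4/3, Δ3=1/2
row 1: diag=6, rhs=24; c'=1/3, d'=4
row 2: denom=10−2·1/3=28/3; d'=(2−2·4)/(28/3)=-9/14
row 3: denom=10−3·9/28=253/28; d'=(-5−3·-9/14)/(253/28)=-86/253
back: M3=-86/253
back: M2=-9/14−9/28·-86/253=-135/253
back: M1=4−1/3·-135/253=1057/253
M: M0=0, M1=1057/253, M2=-135/253, M3=-86/253, M4=0
seg 0: a=-2, c=M0/2=0, d=(M1−M0)/(6·1)=1057/1518, b=Δ0−h0·(2M0+M1)/6=-5611/1518
seg 1: a=-5, c=M1/2=1057/506, d=(M2−M1)/(6·2)=-298/759, b=Δ1−h1·(2M1+M2)/6=-1220/759
seg 2: a=-3, c=M2/2=-135/506, d=(M3−M2)/(6·3)=49/4554, b=Δ2−h2·(2M2+M3)/6=1546/759
seg 3: a=1, c=M3/2=-43/253, d=(M4−M3)/(6·2)=43/1518, b=Δ3−h3·(2M3+M4)/6=1103/1518
t_q=7 → seg 3, τ=1; S=1+1103/1518·τ+-43/253·τ²+43/1518·τ³=401/253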